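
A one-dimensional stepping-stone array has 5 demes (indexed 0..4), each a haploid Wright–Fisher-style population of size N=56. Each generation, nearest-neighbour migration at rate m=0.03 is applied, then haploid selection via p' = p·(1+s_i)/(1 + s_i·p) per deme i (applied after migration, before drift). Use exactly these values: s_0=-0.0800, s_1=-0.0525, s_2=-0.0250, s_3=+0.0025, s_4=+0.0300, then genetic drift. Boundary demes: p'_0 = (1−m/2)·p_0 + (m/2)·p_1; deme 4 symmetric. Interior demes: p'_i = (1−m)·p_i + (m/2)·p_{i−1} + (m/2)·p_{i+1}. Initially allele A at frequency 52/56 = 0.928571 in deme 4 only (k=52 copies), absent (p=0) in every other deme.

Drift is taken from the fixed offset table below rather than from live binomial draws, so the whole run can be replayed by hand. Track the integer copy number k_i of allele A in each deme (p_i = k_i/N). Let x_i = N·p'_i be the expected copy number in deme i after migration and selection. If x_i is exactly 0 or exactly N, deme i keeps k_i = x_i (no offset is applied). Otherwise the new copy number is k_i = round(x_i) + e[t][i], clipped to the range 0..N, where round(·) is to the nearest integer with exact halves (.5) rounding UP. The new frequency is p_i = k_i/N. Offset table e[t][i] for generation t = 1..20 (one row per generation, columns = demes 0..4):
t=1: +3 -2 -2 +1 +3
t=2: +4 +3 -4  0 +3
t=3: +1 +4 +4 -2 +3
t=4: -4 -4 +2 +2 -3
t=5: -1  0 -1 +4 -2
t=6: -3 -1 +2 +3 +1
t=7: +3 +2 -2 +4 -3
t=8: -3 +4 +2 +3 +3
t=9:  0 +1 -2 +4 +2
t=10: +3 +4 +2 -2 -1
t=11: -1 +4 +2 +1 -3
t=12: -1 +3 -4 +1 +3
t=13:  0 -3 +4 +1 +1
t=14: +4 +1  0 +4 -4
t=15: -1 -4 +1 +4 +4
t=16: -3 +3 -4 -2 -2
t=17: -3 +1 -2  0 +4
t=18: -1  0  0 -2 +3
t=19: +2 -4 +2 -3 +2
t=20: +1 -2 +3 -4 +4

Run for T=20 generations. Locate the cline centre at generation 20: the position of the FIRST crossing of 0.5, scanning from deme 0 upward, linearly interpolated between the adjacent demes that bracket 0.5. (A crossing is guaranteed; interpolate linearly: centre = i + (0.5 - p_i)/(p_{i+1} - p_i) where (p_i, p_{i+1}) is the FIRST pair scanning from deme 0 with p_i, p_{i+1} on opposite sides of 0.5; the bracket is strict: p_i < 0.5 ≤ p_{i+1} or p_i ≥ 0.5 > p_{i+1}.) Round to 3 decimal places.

3.152

t=0: k=[0 0 0 0 52]
t=1: x=[0.0000 0.0000 0.0000 0.7819 51.3477] k=[0 0 0 2 54]
t=2: x=[0.0000 0.0000 0.0293 2.7565 53.2971] k=[0 0 0 3 56]
t=3: x=[0.0000 0.0000 0.0439 3.7587 55.2278] k=[0 0 4 2 56]
t=4: x=[0.0000 0.0569 3.8189 2.8467 55.2133] k=[0 0 6 5 52]
t=5: x=[0.0000 0.0853 5.7628 5.7328 51.4208] k=[0 0 5 10 49]
t=6: x=[0.0000 0.0711 4.8859 10.5313 48.6068] k=[0 0 7 14 50]
t=7: x=[0.0000 0.0995 6.8464 14.4618 49.6288] k=[0 2 5 18 47]
t=8: x=[0.0276 1.9128 5.0328 18.2707 46.7946] k=[0 6 7 21 50]
t=9: x=[0.0828 5.6453 7.0377 21.2579 49.7314] k=[0 7 5 25 52]
t=10: x=[0.0966 6.5467 5.2091 25.1396 51.7135] k=[3 11 7 23 51]
t=11: x=[2.8833 10.3570 7.1408 23.2139 50.7230] k=[2 14 9 24 48]
t=12: x=[2.0119 13.1934 9.1053 24.1693 47.8480] k=[1 16 5 25 51]
t=13: x=[1.1290 15.0101 5.3414 25.1246 50.7523] k=[1 12 9 26 52]
t=14: x=[1.0736 11.2959 9.1053 26.1698 51.7281] k=[5 12 9 30 48]
t=15: x=[4.7311 11.3540 9.1643 29.9898 47.9362] k=[4 7 10 34 52]
t=16: x=[3.7430 6.6763 10.1037 33.9434 51.8451] k=[1 10 6 32 50]
t=17: x=[1.0459 9.3764 6.3069 31.9143 49.8927] k=[0 10 4 32 54]
t=18: x=[0.1380 9.3330 4.4061 31.9443 53.7351] k=[0 9 4 30 56]
t=19: x=[0.1242 8.3977 4.3621 30.0348 55.6213] k=[2 4 6 27 56]
t=20: x=[1.8730 3.8043 6.1451 27.1549 55.5776] k=[3 2 9 23 56]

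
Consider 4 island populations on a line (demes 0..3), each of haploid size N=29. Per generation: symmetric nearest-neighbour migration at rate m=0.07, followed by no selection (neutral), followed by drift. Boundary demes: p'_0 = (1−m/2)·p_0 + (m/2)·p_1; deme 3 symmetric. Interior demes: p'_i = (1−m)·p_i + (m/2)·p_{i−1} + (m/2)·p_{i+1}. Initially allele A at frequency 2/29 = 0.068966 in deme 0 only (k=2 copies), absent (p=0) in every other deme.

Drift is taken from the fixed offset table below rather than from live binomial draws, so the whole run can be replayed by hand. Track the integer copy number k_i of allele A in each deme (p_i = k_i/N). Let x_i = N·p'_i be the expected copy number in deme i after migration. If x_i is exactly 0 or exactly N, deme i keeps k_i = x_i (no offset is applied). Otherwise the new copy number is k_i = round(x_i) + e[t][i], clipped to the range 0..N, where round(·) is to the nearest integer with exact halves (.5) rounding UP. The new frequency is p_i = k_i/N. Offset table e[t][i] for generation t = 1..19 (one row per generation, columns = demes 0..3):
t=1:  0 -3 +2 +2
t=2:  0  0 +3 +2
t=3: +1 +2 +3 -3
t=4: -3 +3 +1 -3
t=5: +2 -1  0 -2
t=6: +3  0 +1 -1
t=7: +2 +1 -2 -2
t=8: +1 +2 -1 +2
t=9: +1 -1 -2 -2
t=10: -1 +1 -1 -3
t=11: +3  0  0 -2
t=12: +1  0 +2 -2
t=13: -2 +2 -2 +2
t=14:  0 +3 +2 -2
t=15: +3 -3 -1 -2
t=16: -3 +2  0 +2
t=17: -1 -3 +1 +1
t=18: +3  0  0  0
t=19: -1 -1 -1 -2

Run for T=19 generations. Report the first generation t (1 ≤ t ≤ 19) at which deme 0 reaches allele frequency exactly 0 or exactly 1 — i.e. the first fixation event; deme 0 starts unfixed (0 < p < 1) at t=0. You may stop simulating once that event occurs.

4

t=0: k=[2 0 0 0]
t=1: x=[1.9300 0.0700 0.0000 0.0000] k=[2 0 0 0]
t=2: x=[1.9300 0.0700 0.0000 0.0000] k=[2 0 0 0]
t=3: x=[1.9300 0.0700 0.0000 0.0000] k=[3 2 0 0]
t=4: x=[2.9650 1.9650 0.0700 0.0000] k=[0 5 1 0]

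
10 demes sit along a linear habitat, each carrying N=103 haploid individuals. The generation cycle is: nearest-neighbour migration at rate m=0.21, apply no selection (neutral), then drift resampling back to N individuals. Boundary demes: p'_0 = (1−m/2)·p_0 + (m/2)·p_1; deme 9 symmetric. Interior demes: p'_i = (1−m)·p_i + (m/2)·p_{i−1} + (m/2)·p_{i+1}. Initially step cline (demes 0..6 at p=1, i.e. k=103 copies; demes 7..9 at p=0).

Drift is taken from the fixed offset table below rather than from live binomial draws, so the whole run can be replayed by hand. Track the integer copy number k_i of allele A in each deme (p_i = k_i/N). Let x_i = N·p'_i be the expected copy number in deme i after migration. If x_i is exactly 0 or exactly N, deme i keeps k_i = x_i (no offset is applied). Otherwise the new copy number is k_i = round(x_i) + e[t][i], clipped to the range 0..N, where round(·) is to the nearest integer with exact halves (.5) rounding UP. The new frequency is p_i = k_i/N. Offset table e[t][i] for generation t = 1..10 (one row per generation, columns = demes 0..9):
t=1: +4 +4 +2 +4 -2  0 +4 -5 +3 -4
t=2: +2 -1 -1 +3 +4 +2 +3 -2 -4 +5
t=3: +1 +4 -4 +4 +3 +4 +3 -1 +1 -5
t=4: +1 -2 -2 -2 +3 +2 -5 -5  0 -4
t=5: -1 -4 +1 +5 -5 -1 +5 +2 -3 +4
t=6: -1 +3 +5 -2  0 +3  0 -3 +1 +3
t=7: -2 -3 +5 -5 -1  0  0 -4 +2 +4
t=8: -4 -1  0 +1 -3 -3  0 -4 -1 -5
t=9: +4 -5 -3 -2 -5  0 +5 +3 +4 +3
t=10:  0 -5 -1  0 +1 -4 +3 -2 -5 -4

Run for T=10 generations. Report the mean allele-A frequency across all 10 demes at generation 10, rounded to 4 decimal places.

t=0: k=[103 103 103 103 103 103 103 0 0 0]
t=1: x=[103.0000 103.0000 103.0000 103.0000 103.0000 103.0000 92.1850 10.8150 0.0000 0.0000] k=[103 103 103 103 103 103 96 6 0 0]
t=2: x=[103.0000 103.0000 103.0000 103.0000 103.0000 102.2650 87.2850 14.8200 0.6300 0.0000] k=[103 103 103 103 103 103 90 13 0 0]
t=3: x=[103.0000 103.0000 103.0000 103.0000 103.0000 101.6350 83.2800 19.7200 1.3650 0.0000] k=[103 103 103 103 103 103 86 19 2 0]
t=4: x=[103.0000 103.0000 103.0000 103.0000 103.0000 101.2150 80.7500 24.2500 3.5750 0.2100] k=[103 103 103 103 103 103 76 19 4 0]
t=5: x=[103.0000 103.0000 103.0000 103.0000 103.0000 100.1650 72.8500 23.4100 5.1550 0.4200] k=[103 103 103 103 103 99 78 25 2 4]
t=6: x=[103.0000 103.0000 103.0000 103.0000 102.5800 97.2150 74.6400 28.1500 4.6250 3.7900] k=[103 103 103 103 103 100 75 25 6 7]
t=7: x=[103.0000 103.0000 103.0000 103.0000 102.6850 97.6900 72.3750 28.2550 8.1000 6.8950] k=[103 103 103 103 102 98 72 24 10 11]
t=8: x=[103.0000 103.0000 103.0000 102.8950 101.6850 95.6900 69.6900 27.5700 11.5750 10.8950] k=[103 103 103 103 99 93 70 24 11 6]
t=9: x=[103.0000 103.0000 103.0000 102.5800 98.7900 91.2150 67.5850 27.4650 11.8400 6.5250] k=[103 103 103 101 94 91 73 30 16 10]
t=10: x=[103.0000 103.0000 102.7900 100.4750 94.4200 89.4250 70.3750 33.0450 16.8400 10.6300] k=[103 103 102 100 95 85 73 31 12 7]

0.6903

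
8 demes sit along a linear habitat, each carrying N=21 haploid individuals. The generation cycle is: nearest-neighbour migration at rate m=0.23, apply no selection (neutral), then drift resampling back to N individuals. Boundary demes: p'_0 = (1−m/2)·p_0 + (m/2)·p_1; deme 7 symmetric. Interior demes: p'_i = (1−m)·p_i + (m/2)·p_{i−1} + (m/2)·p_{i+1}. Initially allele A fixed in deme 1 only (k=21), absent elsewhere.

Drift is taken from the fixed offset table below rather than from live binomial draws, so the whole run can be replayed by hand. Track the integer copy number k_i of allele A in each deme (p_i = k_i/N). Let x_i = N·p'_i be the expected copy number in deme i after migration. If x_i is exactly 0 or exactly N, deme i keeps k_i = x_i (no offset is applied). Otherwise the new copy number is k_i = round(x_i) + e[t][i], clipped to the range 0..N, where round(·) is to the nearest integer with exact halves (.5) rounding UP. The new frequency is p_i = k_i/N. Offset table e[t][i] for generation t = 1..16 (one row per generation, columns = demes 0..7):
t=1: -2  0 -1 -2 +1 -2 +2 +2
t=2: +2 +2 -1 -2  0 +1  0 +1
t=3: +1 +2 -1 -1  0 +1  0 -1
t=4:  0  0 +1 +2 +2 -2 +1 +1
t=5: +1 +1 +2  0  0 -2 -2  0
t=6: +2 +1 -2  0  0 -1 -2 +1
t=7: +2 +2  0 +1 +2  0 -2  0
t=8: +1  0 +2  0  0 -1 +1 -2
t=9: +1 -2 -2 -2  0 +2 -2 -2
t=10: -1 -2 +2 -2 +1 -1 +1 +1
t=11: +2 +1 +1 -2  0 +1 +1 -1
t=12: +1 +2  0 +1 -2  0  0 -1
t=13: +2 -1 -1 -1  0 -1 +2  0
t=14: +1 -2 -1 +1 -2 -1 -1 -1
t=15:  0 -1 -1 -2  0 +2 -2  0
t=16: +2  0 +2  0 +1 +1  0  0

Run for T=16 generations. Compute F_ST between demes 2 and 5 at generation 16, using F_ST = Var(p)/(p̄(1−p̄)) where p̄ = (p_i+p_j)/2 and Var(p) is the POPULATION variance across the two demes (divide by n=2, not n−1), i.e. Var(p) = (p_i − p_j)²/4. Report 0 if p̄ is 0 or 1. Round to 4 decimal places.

0.0303

t=0: k=[0 21 0 0 0 0 0 0]
t=1: x=[2.4150 16.1700 2.4150 0.0000 0.0000 0.0000 0.0000 0.0000] k=[0 16 1 0 0 0 0 0]
t=2: x=[1.8400 12.4350 2.6100 0.1150 0.0000 0.0000 0.0000 0.0000] k=[4 14 2 0 0 0 0 0]
t=3: x=[5.1500 11.4700 3.1500 0.2300 0.0000 0.0000 0.0000 0.0000] k=[6 13 2 0 0 0 0 0]
t=4: x=[6.8050 10.9300 3.0350 0.2300 0.0000 0.0000 0.0000 0.0000] k=[7 11 4 2 0 0 0 0]
t=5: x=[7.4600 9.7350 4.5750 2.0000 0.2300 0.0000 0.0000 0.0000] k=[8 11 7 2 0 0 0 0]
t=6: x=[8.3450 10.1950 6.8850 2.3450 0.2300 0.0000 0.0000 0.0000] k=[10 11 5 2 0 0 0 0]
t=7: x=[10.1150 10.1950 5.3450 2.1150 0.2300 0.0000 0.0000 0.0000] k=[12 12 5 3 2 0 0 0]
t=8: x=[12.0000 11.1950 5.5750 3.1150 1.8850 0.2300 0.0000 0.0000] k=[13 11 8 3 2 0 0 0]
t=9: x=[12.7700 10.8850 7.7700 3.4600 1.8850 0.2300 0.0000 0.0000] k=[14 9 6 1 2 2 0 0]
t=10: x=[13.4250 9.2300 5.7700 1.6900 1.8850 1.7700 0.2300 0.0000] k=[12 7 8 0 3 1 1 0]
t=11: x=[11.4250 7.6900 6.9650 1.2650 2.4250 1.2300 0.8850 0.1150] k=[13 9 8 0 2 2 2 0]
t=12: x=[12.5400 9.3450 7.1950 1.1500 1.7700 2.0000 1.7700 0.2300] k=[14 11 7 2 0 2 2 0]
t=13: x=[13.6550 10.8850 6.8850 2.3450 0.4600 1.7700 1.7700 0.2300] k=[16 10 6 1 0 1 4 0]
t=14: x=[15.3100 10.2300 5.8850 1.4600 0.2300 1.2300 3.1950 0.4600] k=[16 8 5 2 0 0 2 0]
t=15: x=[15.0800 8.5750 5.0000 2.1150 0.2300 0.2300 1.5400 0.2300] k=[15 8 4 0 0 2 0 0]
t=16: x=[14.1950 8.3450 4.0000 0.4600 0.2300 1.5400 0.2300 0.0000] k=[16 8 6 0 1 3 0 0]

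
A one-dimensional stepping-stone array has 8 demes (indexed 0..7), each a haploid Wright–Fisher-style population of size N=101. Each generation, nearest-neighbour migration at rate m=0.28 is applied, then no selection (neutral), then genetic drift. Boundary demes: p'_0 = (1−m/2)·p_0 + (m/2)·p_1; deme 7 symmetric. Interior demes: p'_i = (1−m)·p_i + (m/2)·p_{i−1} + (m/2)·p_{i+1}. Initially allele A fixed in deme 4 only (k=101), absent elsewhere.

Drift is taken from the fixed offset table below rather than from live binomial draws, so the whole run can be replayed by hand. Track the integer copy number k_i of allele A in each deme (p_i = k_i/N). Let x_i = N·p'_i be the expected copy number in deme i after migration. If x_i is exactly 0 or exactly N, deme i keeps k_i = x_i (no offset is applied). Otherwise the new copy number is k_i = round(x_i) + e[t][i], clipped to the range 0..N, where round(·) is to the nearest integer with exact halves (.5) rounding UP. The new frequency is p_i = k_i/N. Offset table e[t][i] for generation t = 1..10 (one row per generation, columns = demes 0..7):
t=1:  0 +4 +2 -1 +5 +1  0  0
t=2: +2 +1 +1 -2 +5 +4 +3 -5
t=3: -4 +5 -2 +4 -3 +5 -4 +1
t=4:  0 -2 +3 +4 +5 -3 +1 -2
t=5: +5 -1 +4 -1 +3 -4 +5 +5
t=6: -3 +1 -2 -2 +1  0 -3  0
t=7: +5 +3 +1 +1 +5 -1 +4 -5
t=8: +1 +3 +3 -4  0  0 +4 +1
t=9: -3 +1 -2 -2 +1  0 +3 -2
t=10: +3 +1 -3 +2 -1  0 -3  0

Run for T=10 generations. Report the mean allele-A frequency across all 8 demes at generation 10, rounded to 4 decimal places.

0.1906

t=0: k=[0 0 0 0 101 0 0 0]
t=1: x=[0.0000 0.0000 0.0000 14.1400 72.7200 14.1400 0.0000 0.0000] k=[0 0 0 13 78 15 0 0]
t=2: x=[0.0000 0.0000 1.8200 20.2800 60.0800 21.7200 2.1000 0.0000] k=[0 0 3 18 65 26 5 0]
t=3: x=[0.0000 0.4200 4.6800 22.4800 52.9600 28.5200 7.2400 0.7000] k=[0 5 3 26 50 34 3 2]
t=4: x=[0.7000 4.0200 6.5000 26.1400 44.4000 31.9000 7.2000 2.1400] k=[1 2 10 30 49 29 8 0]
t=5: x=[1.1400 2.9800 11.6800 29.8600 43.5400 28.8600 9.8200 1.1200] k=[6 2 16 29 47 25 15 6]
t=6: x=[5.4400 4.5200 15.8600 29.7000 41.4000 26.6800 15.1400 7.2600] k=[2 6 14 28 42 27 12 7]
t=7: x=[2.5600 6.5600 14.8400 28.0000 37.9400 27.0000 13.4000 7.7000] k=[8 10 16 29 43 26 17 3]
t=8: x=[8.2800 10.5600 16.9800 29.1400 38.6600 27.1200 16.3000 4.9600] k=[9 14 20 25 39 27 20 6]
t=9: x=[9.7000 14.1400 19.8600 26.2600 35.3600 27.7000 19.0200 7.9600] k=[7 15 18 24 36 28 22 6]
t=10: x=[8.1200 14.3000 18.4200 24.8400 33.2000 28.2800 20.6000 8.2400] k=[11 15 15 27 32 28 18 8]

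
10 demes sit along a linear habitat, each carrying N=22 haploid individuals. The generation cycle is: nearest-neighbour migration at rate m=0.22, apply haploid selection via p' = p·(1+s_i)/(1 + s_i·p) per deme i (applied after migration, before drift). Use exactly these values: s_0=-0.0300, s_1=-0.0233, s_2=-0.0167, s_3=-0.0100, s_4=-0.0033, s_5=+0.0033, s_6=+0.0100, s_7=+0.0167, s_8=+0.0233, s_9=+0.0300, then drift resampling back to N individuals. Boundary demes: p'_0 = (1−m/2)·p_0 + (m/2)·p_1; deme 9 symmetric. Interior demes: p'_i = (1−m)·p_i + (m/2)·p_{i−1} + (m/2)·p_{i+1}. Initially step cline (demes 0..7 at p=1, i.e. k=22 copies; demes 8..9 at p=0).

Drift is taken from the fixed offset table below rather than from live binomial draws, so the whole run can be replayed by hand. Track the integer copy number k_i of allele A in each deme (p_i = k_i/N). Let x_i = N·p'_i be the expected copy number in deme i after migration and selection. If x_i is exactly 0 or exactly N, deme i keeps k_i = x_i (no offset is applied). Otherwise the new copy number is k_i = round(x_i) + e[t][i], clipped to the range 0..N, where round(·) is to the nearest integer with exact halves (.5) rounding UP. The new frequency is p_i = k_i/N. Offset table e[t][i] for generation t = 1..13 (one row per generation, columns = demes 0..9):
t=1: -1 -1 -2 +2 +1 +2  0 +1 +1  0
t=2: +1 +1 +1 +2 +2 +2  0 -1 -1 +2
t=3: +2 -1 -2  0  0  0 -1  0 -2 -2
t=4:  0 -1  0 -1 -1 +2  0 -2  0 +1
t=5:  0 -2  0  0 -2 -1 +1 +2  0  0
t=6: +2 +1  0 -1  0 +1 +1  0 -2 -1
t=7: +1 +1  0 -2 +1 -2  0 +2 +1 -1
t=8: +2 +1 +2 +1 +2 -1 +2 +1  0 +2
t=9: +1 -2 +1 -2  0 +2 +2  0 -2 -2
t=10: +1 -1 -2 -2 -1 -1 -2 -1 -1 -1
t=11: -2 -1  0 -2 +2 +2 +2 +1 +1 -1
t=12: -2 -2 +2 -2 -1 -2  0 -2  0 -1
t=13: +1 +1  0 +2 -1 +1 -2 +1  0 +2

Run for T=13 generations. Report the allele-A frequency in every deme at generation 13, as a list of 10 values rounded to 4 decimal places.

t=0: k=[22 22 22 22 22 22 22 22 0 0]
t=1: x=[22.0000 22.0000 22.0000 22.0000 22.0000 22.0000 22.0000 19.6154 2.4701 0.0000] k=[22 22 22 22 22 22 22 21 3 0]
t=2: x=[22.0000 22.0000 22.0000 22.0000 22.0000 22.0000 21.8911 19.1711 4.7350 0.3397] k=[22 22 22 22 22 22 22 18 4 2]
t=3: x=[22.0000 22.0000 22.0000 22.0000 22.0000 22.0000 21.5643 16.9646 5.4135 2.2797] k=[22 22 22 22 22 22 21 17 3 0]
t=4: x=[22.0000 22.0000 22.0000 22.0000 22.0000 21.8904 20.6824 15.9727 4.2890 0.3397] k=[22 22 22 22 22 22 21 14 4 1]
t=5: x=[22.0000 22.0000 22.0000 22.0000 22.0000 21.8904 20.3552 13.7556 4.8566 1.3674] k=[22 22 22 22 22 21 21 16 5 1]
t=6: x=[22.0000 22.0000 22.0000 22.0000 21.8896 21.1128 20.4643 15.4167 5.8686 1.4803] k=[22 22 22 22 22 22 21 15 4 0]
t=7: x=[22.0000 22.0000 22.0000 22.0000 22.0000 21.8904 20.4643 14.5319 4.8566 0.4529] k=[22 22 22 22 22 20 20 17 6 0]
t=8: x=[22.0000 22.0000 22.0000 22.0000 21.7793 20.2254 19.6906 16.1911 6.6564 0.6792] k=[22 22 22 22 22 19 22 17 7 3]
t=9: x=[22.0000 22.0000 22.0000 22.0000 21.6689 19.6669 21.1284 16.5184 7.7754 3.5267] k=[22 22 22 22 22 22 22 17 6 2]
t=10: x=[22.0000 22.0000 22.0000 22.0000 22.0000 22.0000 21.4553 16.4093 6.8784 2.5049] k=[22 22 22 22 22 22 19 15 6 2]
t=11: x=[22.0000 22.0000 22.0000 22.0000 22.0000 21.6711 18.9165 14.5319 6.6564 2.5049] k=[22 22 22 22 22 22 21 16 8 2]
t=12: x=[22.0000 22.0000 22.0000 22.0000 22.0000 21.8904 20.5733 15.7444 8.3389 2.7299] k=[22 22 22 22 22 20 21 14 8 2]
t=13: x=[22.0000 22.0000 22.0000 22.0000 21.7793 20.3351 20.1370 14.1936 8.1176 2.7299] k=[22 22 22 22 21 21 18 15 8 5]

[1.0000, 1.0000, 1.0000, 1.0000, 0.9545, 0.9545, 0.8182, 0.6818, 0.3636, 0.2273]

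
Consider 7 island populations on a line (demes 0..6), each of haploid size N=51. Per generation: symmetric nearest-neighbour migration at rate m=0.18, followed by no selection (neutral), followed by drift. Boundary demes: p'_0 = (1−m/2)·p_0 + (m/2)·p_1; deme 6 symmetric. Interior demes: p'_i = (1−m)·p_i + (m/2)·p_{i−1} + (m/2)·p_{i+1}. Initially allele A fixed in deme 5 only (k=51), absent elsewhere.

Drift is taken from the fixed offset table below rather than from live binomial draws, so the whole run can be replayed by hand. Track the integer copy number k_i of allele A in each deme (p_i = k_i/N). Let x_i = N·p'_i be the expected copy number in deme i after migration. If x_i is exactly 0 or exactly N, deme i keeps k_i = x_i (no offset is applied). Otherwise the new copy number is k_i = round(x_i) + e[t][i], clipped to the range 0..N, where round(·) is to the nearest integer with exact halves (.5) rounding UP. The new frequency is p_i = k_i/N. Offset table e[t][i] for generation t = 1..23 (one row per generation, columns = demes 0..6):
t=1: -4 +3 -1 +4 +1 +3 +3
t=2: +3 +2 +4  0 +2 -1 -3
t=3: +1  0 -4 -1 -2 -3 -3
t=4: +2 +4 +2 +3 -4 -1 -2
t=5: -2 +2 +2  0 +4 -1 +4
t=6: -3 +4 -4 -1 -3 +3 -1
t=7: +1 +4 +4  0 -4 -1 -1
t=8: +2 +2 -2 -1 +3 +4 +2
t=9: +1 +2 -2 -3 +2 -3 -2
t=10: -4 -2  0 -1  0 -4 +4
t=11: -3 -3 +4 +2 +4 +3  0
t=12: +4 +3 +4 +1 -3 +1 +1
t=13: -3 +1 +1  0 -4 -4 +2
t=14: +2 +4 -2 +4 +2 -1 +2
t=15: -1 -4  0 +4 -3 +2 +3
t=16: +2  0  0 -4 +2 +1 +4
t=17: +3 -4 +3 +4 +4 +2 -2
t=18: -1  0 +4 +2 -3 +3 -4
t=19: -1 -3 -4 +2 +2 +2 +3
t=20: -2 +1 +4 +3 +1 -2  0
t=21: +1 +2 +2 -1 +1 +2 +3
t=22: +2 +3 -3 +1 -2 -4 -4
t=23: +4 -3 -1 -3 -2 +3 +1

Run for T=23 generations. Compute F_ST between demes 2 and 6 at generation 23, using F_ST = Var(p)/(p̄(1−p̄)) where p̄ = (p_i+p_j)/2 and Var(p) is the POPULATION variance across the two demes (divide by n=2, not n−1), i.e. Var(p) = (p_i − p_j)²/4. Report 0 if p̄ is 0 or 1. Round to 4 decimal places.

0.0531

t=0: k=[0 0 0 0 0 51 0]
t=1: x=[0.0000 0.0000 0.0000 0.0000 4.5900 41.8200 4.5900] k=[0 0 0 0 6 45 8]
t=2: x=[0.0000 0.0000 0.0000 0.5400 8.9700 38.1600 11.3300] k=[0 0 0 1 11 37 8]
t=3: x=[0.0000 0.0000 0.0900 1.8100 12.4400 32.0500 10.6100] k=[0 0 0 1 10 29 8]
t=4: x=[0.0000 0.0000 0.0900 1.7200 10.9000 25.4000 9.8900] k=[0 0 2 5 7 24 8]
t=5: x=[0.0000 0.1800 2.0900 4.9100 8.3500 21.0300 9.4400] k=[0 2 4 5 12 20 13]
t=6: x=[0.1800 2.0000 3.9100 5.5400 12.0900 18.6500 13.6300] k=[0 6 0 5 9 22 13]
t=7: x=[0.5400 4.9200 0.9900 4.9100 9.8100 20.0200 13.8100] k=[2 9 5 5 6 19 13]
t=8: x=[2.6300 8.0100 5.3600 5.0900 7.0800 17.2900 13.5400] k=[5 10 3 4 10 21 16]
t=9: x=[5.4500 8.9200 3.7200 4.4500 10.4500 19.5600 16.4500] k=[6 11 2 1 12 17 14]
t=10: x=[6.4500 9.7400 2.7200 2.0800 11.4600 16.2800 14.2700] k=[2 8 3 1 11 12 18]
t=11: x=[2.5400 7.0100 3.2700 2.0800 10.1900 12.4500 17.4600] k=[0 4 7 4 14 15 17]
t=12: x=[0.3600 3.9100 6.4600 5.1700 13.1900 15.0900 16.8200] k=[4 7 10 6 10 16 18]
t=13: x=[4.2700 7.0000 9.3700 6.7200 10.1800 15.6400 17.8200] k=[1 8 10 7 6 12 20]
t=14: x=[1.6300 7.5500 9.5500 7.1800 6.6300 12.1800 19.2800] k=[4 12 8 11 9 11 21]
t=15: x=[4.7200 10.9200 8.6300 10.5500 9.3600 11.7200 20.1000] k=[4 7 9 15 6 14 23]
t=16: x=[4.2700 6.9100 9.3600 13.6500 7.5300 14.0900 22.1900] k=[6 7 9 10 10 15 26]
t=17: x=[6.0900 7.0900 8.9100 9.9100 10.4500 15.5400 25.0100] k=[9 3 12 14 14 18 23]
t=18: x=[8.4600 4.3500 11.3700 13.8200 14.3600 18.0900 22.5500] k=[7 4 15 16 11 21 19]
t=19: x=[6.7300 5.2600 14.1000 15.4600 12.3500 19.9200 19.1800] k=[6 2 10 17 14 22 22]
t=20: x=[5.6400 3.0800 9.9100 16.1000 14.9900 21.2800 22.0000] k=[4 4 14 19 16 19 22]
t=21: x=[4.0000 4.9000 13.5500 18.2800 16.5400 19.0000 21.7300] k=[5 7 16 17 18 21 25]
t=22: x=[5.1800 7.6300 15.2800 17.0000 18.1800 21.0900 24.6400] k=[7 11 12 18 16 17 21]
t=23: x=[7.3600 10.7300 12.4500 17.2800 16.2700 17.2700 20.6400] k=[11 8 11 14 14 20 22]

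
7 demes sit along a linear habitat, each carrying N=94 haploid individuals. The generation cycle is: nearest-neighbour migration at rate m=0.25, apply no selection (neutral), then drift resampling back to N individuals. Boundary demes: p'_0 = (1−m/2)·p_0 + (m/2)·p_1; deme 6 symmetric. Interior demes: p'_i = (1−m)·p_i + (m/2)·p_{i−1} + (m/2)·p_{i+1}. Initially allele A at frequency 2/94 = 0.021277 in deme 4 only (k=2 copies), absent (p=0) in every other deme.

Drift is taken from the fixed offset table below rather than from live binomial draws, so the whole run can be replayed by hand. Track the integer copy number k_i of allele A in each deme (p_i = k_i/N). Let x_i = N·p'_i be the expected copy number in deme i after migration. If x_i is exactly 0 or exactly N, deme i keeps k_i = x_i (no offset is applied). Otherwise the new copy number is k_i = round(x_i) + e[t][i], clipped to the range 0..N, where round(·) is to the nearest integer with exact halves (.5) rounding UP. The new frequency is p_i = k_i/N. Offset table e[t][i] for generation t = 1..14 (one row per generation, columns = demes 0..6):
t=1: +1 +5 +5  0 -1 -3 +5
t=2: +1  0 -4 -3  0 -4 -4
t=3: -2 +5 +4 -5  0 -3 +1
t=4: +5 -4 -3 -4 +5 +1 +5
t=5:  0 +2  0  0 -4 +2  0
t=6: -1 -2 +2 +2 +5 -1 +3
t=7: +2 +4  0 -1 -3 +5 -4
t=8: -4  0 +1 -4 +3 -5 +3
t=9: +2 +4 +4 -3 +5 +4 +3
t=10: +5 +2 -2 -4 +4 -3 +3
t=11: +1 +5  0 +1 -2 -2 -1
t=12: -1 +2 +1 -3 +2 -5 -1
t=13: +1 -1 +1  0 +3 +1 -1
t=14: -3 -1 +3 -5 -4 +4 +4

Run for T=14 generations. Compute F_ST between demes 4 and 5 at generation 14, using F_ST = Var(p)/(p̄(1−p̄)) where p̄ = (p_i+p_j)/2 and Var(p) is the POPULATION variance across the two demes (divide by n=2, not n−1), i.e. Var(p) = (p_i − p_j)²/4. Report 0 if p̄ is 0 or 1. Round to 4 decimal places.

t=0: k=[0 0 0 0 2 0 0]
t=1: x=[0.0000 0.0000 0.0000 0.2500 1.5000 0.2500 0.0000] k=[0 0 0 0 1 0 0]
t=2: x=[0.0000 0.0000 0.0000 0.1250 0.7500 0.1250 0.0000] k=[0 0 0 0 1 0 0]
t=3: x=[0.0000 0.0000 0.0000 0.1250 0.7500 0.1250 0.0000] k=[0 0 0 0 1 0 0]
t=4: x=[0.0000 0.0000 0.0000 0.1250 0.7500 0.1250 0.0000] k=[0 0 0 0 6 1 0]
t=5: x=[0.0000 0.0000 0.0000 0.7500 4.6250 1.5000 0.1250] k=[0 0 0 1 1 4 0]
t=6: x=[0.0000 0.0000 0.1250 0.8750 1.3750 3.1250 0.5000] k=[0 0 2 3 6 2 4]
t=7: x=[0.0000 0.2500 1.8750 3.2500 5.1250 2.7500 3.7500] k=[0 4 2 2 2 8 0]
t=8: x=[0.5000 3.2500 2.2500 2.0000 2.7500 6.2500 1.0000] k=[0 3 3 0 6 1 4]
t=9: x=[0.3750 2.6250 2.6250 1.1250 4.6250 2.0000 3.6250] k=[2 7 7 0 10 6 7]
t=10: x=[2.6250 6.3750 6.1250 2.1250 8.2500 6.6250 6.8750] k=[8 8 4 0 12 4 10]
t=11: x=[8.0000 7.5000 4.0000 2.0000 9.5000 5.7500 9.2500] k=[9 13 4 3 8 4 8]
t=12: x=[9.5000 11.3750 5.0000 3.7500 6.8750 5.0000 7.5000] k=[9 13 6 1 9 0 7]
t=13: x=[9.5000 11.6250 6.2500 2.6250 6.8750 2.0000 6.1250] k=[11 11 7 3 10 3 5]
t=14: x=[11.0000 10.5000 7.0000 4.3750 8.2500 4.1250 4.7500] k=[8 10 10 0 4 8 9]

0.0076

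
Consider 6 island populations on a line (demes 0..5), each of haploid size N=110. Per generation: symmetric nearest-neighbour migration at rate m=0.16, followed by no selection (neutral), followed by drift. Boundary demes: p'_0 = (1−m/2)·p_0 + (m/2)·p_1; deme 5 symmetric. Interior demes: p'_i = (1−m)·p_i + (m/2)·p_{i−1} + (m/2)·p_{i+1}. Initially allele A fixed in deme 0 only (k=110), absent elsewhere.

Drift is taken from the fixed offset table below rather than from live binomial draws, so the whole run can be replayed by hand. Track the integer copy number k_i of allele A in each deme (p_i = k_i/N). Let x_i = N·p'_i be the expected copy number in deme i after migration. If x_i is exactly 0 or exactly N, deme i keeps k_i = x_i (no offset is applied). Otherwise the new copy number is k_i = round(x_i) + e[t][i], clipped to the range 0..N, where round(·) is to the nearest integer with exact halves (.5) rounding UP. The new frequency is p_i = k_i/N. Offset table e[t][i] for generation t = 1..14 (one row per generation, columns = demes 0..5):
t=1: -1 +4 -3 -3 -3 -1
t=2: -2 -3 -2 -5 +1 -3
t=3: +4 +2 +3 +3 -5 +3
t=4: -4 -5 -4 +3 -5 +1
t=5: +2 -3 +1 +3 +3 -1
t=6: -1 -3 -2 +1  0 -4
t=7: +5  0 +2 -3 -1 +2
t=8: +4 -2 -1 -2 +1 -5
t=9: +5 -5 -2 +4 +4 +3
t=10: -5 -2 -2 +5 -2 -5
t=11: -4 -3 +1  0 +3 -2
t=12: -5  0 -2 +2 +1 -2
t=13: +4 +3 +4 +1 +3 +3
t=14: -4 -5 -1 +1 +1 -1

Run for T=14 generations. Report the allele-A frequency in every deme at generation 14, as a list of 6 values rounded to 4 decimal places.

[0.4182, 0.2182, 0.1273, 0.1182, 0.1091, 0.0364]

t=0: k=[110 0 0 0 0 0]
t=1: x=[101.2000 8.8000 0.0000 0.0000 0.0000 0.0000] k=[100 13 0 0 0 0]
t=2: x=[93.0400 18.9200 1.0400 0.0000 0.0000 0.0000] k=[91 16 0 0 0 0]
t=3: x=[85.0000 20.7200 1.2800 0.0000 0.0000 0.0000] k=[89 23 4 0 0 0]
t=4: x=[83.7200 26.7600 5.2000 0.3200 0.0000 0.0000] k=[80 22 1 3 0 0]
t=5: x=[75.3600 24.9600 2.8400 2.6000 0.2400 0.0000] k=[77 22 4 6 3 0]
t=6: x=[72.6000 24.9600 5.6000 5.6000 3.0000 0.2400] k=[72 22 4 7 3 0]
t=7: x=[68.0000 24.5600 5.6800 6.4400 3.0800 0.2400] k=[73 25 8 3 2 2]
t=8: x=[69.1600 27.4800 8.9600 3.3200 2.0800 2.0000] k=[73 25 8 1 3 0]
t=9: x=[69.1600 27.4800 8.8000 1.7200 2.6000 0.2400] k=[74 22 7 6 7 3]
t=10: x=[69.8400 24.9600 8.1200 6.1600 6.6000 3.3200] k=[65 23 6 11 5 0]
t=11: x=[61.6400 25.0000 7.7600 10.1200 5.0800 0.4000] k=[58 22 9 10 8 0]
t=12: x=[55.1200 23.8400 10.1200 9.7600 7.5200 0.6400] k=[50 24 8 12 9 0]
t=13: x=[47.9200 24.8000 9.6000 11.4400 8.5200 0.7200] k=[52 28 14 12 12 4]
t=14: x=[50.0800 28.8000 14.9600 12.1600 11.3600 4.6400] k=[46 24 14 13 12 4]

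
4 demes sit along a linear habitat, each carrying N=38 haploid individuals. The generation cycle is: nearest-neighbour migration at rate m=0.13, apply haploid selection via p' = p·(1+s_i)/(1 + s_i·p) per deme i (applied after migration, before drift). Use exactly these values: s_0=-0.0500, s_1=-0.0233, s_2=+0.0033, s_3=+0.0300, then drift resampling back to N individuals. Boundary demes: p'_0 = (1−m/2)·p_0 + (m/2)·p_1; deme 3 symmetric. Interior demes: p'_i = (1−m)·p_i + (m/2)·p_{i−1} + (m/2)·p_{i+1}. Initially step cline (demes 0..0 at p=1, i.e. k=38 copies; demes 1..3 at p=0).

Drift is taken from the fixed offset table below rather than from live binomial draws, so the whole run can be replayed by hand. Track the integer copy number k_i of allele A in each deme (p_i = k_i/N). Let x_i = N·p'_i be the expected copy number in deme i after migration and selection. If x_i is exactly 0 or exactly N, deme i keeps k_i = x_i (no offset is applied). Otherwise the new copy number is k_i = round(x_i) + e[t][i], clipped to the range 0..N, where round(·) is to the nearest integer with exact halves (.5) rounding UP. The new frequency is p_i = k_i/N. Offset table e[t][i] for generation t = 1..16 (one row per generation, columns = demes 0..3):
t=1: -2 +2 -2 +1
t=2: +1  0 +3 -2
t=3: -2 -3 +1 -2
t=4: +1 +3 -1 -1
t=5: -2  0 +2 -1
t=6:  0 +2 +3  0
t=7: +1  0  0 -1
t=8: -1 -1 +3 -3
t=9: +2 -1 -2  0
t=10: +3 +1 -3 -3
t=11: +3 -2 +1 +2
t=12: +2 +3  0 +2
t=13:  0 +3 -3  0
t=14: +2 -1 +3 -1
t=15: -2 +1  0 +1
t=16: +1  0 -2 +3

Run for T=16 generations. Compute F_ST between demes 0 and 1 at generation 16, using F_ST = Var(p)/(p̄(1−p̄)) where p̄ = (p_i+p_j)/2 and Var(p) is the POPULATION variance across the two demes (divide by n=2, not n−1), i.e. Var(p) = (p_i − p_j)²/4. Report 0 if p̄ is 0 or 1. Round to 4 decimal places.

t=0: k=[38 0 0 0]
t=1: x=[35.4089 2.4161 0.0000 0.0000] k=[33 4 0 0]
t=2: x=[30.8211 5.5130 0.2609 0.0000] k=[32 6 3 0]
t=3: x=[29.9906 7.3542 3.0091 0.2008] k=[28 4 4 0]
t=4: x=[26.0233 5.4490 3.7511 0.2677] k=[27 8 3 0]
t=5: x=[25.3357 8.7502 3.1395 0.2008] k=[23 9 5 0]
t=6: x=[21.6137 9.4813 4.9492 0.3347] k=[22 11 8 0]
t=7: x=[20.8034 11.3316 7.6952 0.5354] k=[22 11 8 0]
t=8: x=[20.8034 11.3316 7.6952 0.5354] k=[20 10 11 0]
t=9: x=[18.8628 10.5346 10.2446 0.7360] k=[21 10 8 1]
t=10: x=[19.7992 10.4059 7.6952 1.4969] k=[23 11 5 0]
t=11: x=[21.7447 11.2029 5.0795 0.3347] k=[25 9 6 2]
t=12: x=[23.5030 9.6740 5.9515 2.3237] k=[26 13 6 4]
t=13: x=[24.7153 13.1863 6.3424 4.2401] k=[25 16 3 4]
t=14: x=[23.9641 15.5231 3.9216 4.0405] k=[26 15 7 3]
t=15: x=[24.8474 14.9805 7.2794 3.3492] k=[23 16 7 4]
t=16: x=[22.0725 15.6525 7.4096 4.3066] k=[23 16 5 7]

0.0340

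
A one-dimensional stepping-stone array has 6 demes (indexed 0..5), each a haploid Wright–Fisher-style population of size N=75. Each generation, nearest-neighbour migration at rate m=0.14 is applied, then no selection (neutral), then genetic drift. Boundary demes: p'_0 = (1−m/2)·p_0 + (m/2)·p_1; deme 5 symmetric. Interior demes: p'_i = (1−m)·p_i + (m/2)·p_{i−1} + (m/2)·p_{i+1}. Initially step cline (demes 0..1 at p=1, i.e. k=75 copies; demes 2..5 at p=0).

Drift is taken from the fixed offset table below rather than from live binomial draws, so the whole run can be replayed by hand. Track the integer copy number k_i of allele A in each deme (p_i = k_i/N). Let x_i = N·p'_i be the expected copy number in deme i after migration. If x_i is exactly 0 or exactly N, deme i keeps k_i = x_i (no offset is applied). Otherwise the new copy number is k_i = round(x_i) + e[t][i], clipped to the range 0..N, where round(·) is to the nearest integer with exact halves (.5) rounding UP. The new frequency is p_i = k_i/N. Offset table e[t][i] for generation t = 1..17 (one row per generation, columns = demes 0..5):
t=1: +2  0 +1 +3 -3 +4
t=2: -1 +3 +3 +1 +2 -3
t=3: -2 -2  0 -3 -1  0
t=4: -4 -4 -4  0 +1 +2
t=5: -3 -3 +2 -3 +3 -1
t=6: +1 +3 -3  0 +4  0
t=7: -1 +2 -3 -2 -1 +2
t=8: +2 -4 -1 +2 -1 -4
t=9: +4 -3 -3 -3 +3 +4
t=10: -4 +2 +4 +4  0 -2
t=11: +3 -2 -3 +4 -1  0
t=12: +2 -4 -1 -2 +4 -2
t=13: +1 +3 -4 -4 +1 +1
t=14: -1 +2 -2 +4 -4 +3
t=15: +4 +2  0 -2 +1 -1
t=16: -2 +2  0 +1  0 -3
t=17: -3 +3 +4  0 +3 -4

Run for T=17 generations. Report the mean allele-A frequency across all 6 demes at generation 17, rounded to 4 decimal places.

0.3178

t=0: k=[75 75 0 0 0 0]
t=1: x=[75.0000 69.7500 5.2500 0.0000 0.0000 0.0000] k=[75 70 6 0 0 0]
t=2: x=[74.6500 65.8700 10.0600 0.4200 0.0000 0.0000] k=[74 69 13 1 0 0]
t=3: x=[73.6500 65.4300 16.0800 1.7700 0.0700 0.0000] k=[72 63 16 0 0 0]
t=4: x=[71.3700 60.3400 18.1700 1.1200 0.0000 0.0000] k=[67 56 14 1 0 0]
t=5: x=[66.2300 53.8300 16.0300 1.8400 0.0700 0.0000] k=[63 51 18 0 3 0]
t=6: x=[62.1600 49.5300 19.0500 1.4700 2.5800 0.2100] k=[63 53 16 1 7 0]
t=7: x=[62.3000 51.1100 17.5400 2.4700 6.0900 0.4900] k=[61 53 15 0 5 2]
t=8: x=[60.4400 50.9000 16.6100 1.4000 4.4400 2.2100] k=[62 47 16 3 3 0]
t=9: x=[60.9500 45.8800 17.2600 3.9100 2.7900 0.2100] k=[65 43 14 1 6 4]
t=10: x=[63.4600 42.5100 15.1200 2.2600 5.5100 4.1400] k=[59 45 19 6 6 2]
t=11: x=[58.0200 44.1600 19.9100 6.9100 5.7200 2.2800] k=[61 42 17 11 5 2]
t=12: x=[59.6700 41.5800 18.3300 11.0000 5.2100 2.2100] k=[62 38 17 9 9 0]
t=13: x=[60.3200 38.2100 17.9100 9.5600 8.3700 0.6300] k=[61 41 14 6 9 2]
t=14: x=[59.6000 40.5100 15.3300 6.7700 8.3000 2.4900] k=[59 43 13 11 4 5]
t=15: x=[57.8800 42.0200 14.9600 10.6500 4.5600 4.9300] k=[62 44 15 9 6 4]
t=16: x=[60.7400 43.2300 16.6100 9.2100 6.0700 4.1400] k=[59 45 17 10 6 1]
t=17: x=[58.0200 44.0200 18.4700 10.2100 5.9300 1.3500] k=[55 47 22 10 9 0]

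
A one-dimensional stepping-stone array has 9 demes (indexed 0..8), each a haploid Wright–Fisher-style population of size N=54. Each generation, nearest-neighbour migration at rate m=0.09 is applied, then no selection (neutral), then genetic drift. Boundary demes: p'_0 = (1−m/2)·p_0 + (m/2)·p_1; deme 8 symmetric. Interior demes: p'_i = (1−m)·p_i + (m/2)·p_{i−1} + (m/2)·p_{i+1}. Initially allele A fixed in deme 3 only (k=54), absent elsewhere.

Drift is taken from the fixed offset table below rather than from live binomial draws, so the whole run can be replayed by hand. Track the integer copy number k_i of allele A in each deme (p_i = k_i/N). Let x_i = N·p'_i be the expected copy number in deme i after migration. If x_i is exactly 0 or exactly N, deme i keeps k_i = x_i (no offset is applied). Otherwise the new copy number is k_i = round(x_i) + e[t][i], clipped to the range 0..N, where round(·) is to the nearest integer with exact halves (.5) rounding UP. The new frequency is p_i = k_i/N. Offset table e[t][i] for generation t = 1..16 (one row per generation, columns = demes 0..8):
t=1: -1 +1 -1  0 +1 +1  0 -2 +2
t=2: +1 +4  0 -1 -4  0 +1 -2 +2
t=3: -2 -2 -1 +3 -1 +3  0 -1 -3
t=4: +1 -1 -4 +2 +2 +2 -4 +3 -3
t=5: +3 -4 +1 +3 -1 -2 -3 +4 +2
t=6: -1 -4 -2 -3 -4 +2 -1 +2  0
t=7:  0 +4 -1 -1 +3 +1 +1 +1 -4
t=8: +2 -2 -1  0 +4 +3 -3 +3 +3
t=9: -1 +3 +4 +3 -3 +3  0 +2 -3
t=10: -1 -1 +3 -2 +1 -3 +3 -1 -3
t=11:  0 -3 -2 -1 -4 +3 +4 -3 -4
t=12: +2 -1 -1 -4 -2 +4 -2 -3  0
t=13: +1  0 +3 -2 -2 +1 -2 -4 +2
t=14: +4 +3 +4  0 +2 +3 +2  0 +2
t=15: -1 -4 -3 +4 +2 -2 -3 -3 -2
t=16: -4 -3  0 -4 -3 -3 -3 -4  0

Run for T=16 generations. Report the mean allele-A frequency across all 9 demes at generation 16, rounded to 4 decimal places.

t=0: k=[0 0 0 54 0 0 0 0 0]
t=1: x=[0.0000 0.0000 2.4300 49.1400 2.4300 0.0000 0.0000 0.0000 0.0000] k=[0 0 1 49 3 0 0 0 0]
t=2: x=[0.0000 0.0450 3.1150 44.7700 4.9350 0.1350 0.0000 0.0000 0.0000] k=[0 4 3 44 1 0 0 0 0]
t=3: x=[0.1800 3.7750 4.8900 40.2200 2.8900 0.0450 0.0000 0.0000 0.0000] k=[0 2 4 43 2 3 0 0 0]
t=4: x=[0.0900 2.0000 5.6650 39.4000 3.8900 2.8200 0.1350 0.0000 0.0000] k=[1 1 2 41 6 5 0 0 0]
t=5: x=[1.0000 1.0450 3.7100 37.6700 7.5300 4.8200 0.2250 0.0000 0.0000] k=[4 0 5 41 7 3 0 0 0]
t=6: x=[3.8200 0.4050 6.3950 37.8500 8.3500 3.0450 0.1350 0.0000 0.0000] k=[3 0 4 35 4 5 0 0 0]
t=7: x=[2.8650 0.3150 5.2150 32.2100 5.4400 4.7300 0.2250 0.0000 0.0000] k=[3 4 4 31 8 6 1 0 0]
t=8: x=[3.0450 3.9550 5.2150 28.7500 8.9450 5.8650 1.1800 0.0450 0.0000] k=[5 2 4 29 13 9 0 3 0]
t=9: x=[4.8650 2.2250 5.0350 27.1550 13.5400 8.7750 0.5400 2.7300 0.1350] k=[4 5 9 30 11 12 1 5 0]
t=10: x=[4.0450 5.1350 9.7650 28.2000 11.9000 11.4600 1.6750 4.5950 0.2250] k=[3 4 13 26 13 8 5 4 0]
t=11: x=[3.0450 4.3600 13.1800 24.8300 13.3600 8.0900 5.0900 3.8650 0.1800] k=[3 1 11 24 9 11 9 1 0]
t=12: x=[2.9100 1.5400 11.1350 22.7400 9.7650 10.8200 8.7300 1.3150 0.0450] k=[5 1 10 19 8 15 7 0 0]
t=13: x=[4.8200 1.5850 10.0000 18.1000 8.8100 14.3250 7.0450 0.3150 0.0000] k=[6 2 13 16 7 15 5 0 0]
t=14: x=[5.8200 2.6750 12.6400 15.4600 7.7650 14.1900 5.2250 0.2250 0.0000] k=[10 6 17 15 10 17 7 0 0]
t=15: x=[9.8200 6.6750 16.4150 14.8650 10.5400 16.2350 7.1350 0.3150 0.0000] k=[9 3 13 19 13 14 4 0 0]
t=16: x=[8.7300 3.7200 12.8200 18.4600 13.3150 13.5050 4.2700 0.1800 0.0000] k=[5 1 13 14 10 11 1 0 0]

0.1132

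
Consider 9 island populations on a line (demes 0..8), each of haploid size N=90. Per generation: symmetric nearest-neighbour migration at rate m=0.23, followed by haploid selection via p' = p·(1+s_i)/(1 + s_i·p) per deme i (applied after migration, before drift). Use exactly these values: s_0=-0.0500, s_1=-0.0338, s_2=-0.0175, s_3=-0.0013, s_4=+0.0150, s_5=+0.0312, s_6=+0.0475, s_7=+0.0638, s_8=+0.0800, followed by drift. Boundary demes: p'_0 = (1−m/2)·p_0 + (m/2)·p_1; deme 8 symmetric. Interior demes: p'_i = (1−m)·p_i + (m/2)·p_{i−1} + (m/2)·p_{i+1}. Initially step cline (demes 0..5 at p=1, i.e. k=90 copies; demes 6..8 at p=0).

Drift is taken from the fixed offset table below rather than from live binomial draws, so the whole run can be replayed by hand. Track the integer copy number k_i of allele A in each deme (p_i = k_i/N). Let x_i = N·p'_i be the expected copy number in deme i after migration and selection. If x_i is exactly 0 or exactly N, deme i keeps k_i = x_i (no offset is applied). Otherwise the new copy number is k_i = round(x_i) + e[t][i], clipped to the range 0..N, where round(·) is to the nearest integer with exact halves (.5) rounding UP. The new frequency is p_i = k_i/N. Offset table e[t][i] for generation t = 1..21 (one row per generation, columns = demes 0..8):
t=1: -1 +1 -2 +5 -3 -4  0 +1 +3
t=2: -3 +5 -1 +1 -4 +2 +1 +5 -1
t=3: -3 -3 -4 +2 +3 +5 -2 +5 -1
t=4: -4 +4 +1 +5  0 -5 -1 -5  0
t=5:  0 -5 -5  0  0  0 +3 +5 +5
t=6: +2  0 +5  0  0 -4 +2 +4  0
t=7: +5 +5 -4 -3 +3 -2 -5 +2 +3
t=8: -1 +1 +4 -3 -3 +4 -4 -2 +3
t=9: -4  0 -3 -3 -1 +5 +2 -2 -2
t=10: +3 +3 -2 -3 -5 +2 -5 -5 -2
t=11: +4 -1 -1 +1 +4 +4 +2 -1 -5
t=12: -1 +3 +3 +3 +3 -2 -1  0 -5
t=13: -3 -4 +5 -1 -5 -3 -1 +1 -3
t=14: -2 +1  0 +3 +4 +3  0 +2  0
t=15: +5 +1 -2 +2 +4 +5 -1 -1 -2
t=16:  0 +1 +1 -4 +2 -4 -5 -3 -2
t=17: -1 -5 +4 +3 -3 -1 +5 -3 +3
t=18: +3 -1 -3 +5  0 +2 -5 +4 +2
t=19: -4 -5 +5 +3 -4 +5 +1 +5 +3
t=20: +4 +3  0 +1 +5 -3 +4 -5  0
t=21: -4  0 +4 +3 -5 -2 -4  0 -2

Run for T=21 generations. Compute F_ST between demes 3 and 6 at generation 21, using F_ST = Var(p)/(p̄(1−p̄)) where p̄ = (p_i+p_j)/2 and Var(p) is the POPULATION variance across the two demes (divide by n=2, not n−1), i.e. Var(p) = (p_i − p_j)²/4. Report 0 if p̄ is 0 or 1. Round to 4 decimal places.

t=0: k=[90 90 90 90 90 90 0 0 0]
t=1: x=[90.0000 90.0000 90.0000 90.0000 90.0000 79.9281 10.7827 0.0000 0.0000] k=[90 90 90 90 90 76 11 0 0]
t=2: x=[90.0000 90.0000 90.0000 90.0000 88.4134 70.6065 17.8652 1.3445 0.0000] k=[90 90 90 90 84 73 19 6 0]
t=3: x=[90.0000 90.0000 90.0000 89.3091 83.5152 68.5608 24.5344 7.2044 0.7447] k=[90 90 90 90 87 74 23 12 0]
t=4: x=[90.0000 90.0000 90.0000 89.6546 85.9085 70.1101 28.4959 12.5376 1.4886] k=[90 90 90 90 86 65 27 8 1]
t=5: x=[90.0000 90.0000 90.0000 89.5394 84.1273 63.6215 30.1075 9.9125 1.9463] k=[90 90 90 90 84 64 33 15 7]
t=6: x=[90.0000 90.0000 90.0000 89.3091 82.4931 63.3153 35.4874 16.9859 8.4938] k=[90 90 90 89 82 59 37 21 8]
t=7: x=[90.0000 90.0000 89.8830 88.3078 80.2897 59.7352 38.7103 22.3684 10.1688] k=[90 90 86 85 83 58 34 24 13]
t=8: x=[90.0000 89.5240 86.2826 84.8787 80.4825 58.7447 36.6134 24.9858 15.2133] k=[90 90 90 82 77 63 33 23 18]
t=9: x=[90.0000 90.0000 89.0638 82.3359 76.1405 61.7588 36.3005 24.6669 19.7352] k=[90 90 86 79 75 67 38 23 18]
t=10: x=[90.0000 89.5240 85.5814 79.3328 74.7297 65.1416 40.6418 25.2584 19.7352] k=[90 90 84 76 70 67 36 20 18]
t=11: x=[90.0000 89.2861 83.6668 76.2148 70.5728 64.3472 38.7455 22.6419 19.3744] k=[90 88 83 77 75 68 41 22 14]
t=12: x=[89.7579 87.5752 82.7685 77.4460 74.6158 66.2411 42.9607 24.3478 15.9027] k=[89 90 86 80 78 64 42 24 11]
t=13: x=[89.0689 89.4050 85.6983 80.4489 76.7887 63.6561 43.5020 25.6952 13.3464] k=[86 85 90 79 72 61 43 27 10]
t=14: x=[85.6788 85.5467 88.1279 79.4479 71.7575 60.8042 44.2733 28.0654 12.7756] k=[84 87 88 82 76 64 44 30 13]
t=15: x=[84.0670 86.6612 87.1466 81.9905 75.4921 63.6561 45.7341 30.8975 15.9395] k=[89 88 85 84 79 69 45 30 14]
t=16: x=[88.8271 87.6940 85.1496 83.5322 78.5743 67.9062 47.0778 31.1321 16.8697] k=[89 89 86 80 81 64 42 28 15]
t=17: x=[88.9480 88.6087 85.5814 80.7943 79.0737 63.9967 43.9628 29.3243 17.5572] k=[88 84 90 84 76 63 49 26 21]
t=18: x=[87.4142 84.9898 88.5958 83.7625 75.6059 63.4635 49.0028 29.2783 22.8625] k=[90 84 86 89 76 65 44 33 25]
t=19: x=[89.2740 84.7527 86.0488 87.1564 76.4028 64.4163 46.1939 34.6533 27.3632] k=[85 80 90 90 72 69 47 40 30]
t=20: x=[84.1506 81.4630 88.8298 87.9274 73.9226 67.3399 49.7598 41.0316 32.7356] k=[88 84 89 89 79 64 54 36 33]
t=21: x=[87.4142 84.8712 88.3974 87.8473 78.5743 65.1317 54.0861 39.0866 34.9759] k=[83 85 90 90 74 63 50 39 33]

0.2857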